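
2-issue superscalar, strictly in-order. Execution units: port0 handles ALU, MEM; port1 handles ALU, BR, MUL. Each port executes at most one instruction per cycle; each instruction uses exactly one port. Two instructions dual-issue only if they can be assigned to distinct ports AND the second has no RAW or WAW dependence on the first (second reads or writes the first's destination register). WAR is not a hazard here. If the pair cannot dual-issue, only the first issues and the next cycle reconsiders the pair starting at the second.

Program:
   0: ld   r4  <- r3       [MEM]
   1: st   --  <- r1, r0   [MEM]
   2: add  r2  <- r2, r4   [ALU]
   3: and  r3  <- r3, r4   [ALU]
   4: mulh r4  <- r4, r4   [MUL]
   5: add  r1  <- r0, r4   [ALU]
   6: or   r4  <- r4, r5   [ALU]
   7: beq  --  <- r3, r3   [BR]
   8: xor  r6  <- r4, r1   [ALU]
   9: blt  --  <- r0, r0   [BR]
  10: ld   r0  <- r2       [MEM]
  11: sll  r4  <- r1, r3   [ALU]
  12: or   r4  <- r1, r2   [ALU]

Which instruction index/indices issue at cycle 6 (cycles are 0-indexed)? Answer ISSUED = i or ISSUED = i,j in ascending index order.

[0] i0  ld.MEM  -- no-port MEM/MEM
[1] i1+i2  st.MEM;add.ALU  -- dual
[2] i3+i4  and.ALU;mulh.MUL  -- dual
[3] i5+i6  add.ALU;or.ALU  -- dual
[4] i7+i8  beq.BR;xor.ALU  -- dual
[5] i9+i10  blt.BR;ld.MEM  -- dual
[6] i11  sll.ALU  -- WAW r4
[7] i12  or.ALU  -- tail

ISSUED = 11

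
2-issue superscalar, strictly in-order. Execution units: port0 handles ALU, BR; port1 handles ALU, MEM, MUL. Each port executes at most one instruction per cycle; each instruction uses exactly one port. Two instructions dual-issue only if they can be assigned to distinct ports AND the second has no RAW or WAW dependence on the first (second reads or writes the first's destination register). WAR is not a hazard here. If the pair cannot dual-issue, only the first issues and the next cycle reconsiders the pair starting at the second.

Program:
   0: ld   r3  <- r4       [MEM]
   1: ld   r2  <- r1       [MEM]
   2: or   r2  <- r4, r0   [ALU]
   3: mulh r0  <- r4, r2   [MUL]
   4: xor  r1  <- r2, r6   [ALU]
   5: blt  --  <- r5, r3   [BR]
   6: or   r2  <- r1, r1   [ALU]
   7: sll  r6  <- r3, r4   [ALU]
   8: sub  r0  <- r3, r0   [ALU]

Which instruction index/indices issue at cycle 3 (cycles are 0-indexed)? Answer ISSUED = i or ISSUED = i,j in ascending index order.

0. ld @i0  | no-port MEM/MEM
1. ld @i1  | WAW r2
2. or @i2  | RAW r2
3. mulh/xor @i3&i4  | 2-wide
4. blt/or @i5&i6  | 2-wide
5. sll/sub @i7&i8  | 2-wide

ISSUED = 3,4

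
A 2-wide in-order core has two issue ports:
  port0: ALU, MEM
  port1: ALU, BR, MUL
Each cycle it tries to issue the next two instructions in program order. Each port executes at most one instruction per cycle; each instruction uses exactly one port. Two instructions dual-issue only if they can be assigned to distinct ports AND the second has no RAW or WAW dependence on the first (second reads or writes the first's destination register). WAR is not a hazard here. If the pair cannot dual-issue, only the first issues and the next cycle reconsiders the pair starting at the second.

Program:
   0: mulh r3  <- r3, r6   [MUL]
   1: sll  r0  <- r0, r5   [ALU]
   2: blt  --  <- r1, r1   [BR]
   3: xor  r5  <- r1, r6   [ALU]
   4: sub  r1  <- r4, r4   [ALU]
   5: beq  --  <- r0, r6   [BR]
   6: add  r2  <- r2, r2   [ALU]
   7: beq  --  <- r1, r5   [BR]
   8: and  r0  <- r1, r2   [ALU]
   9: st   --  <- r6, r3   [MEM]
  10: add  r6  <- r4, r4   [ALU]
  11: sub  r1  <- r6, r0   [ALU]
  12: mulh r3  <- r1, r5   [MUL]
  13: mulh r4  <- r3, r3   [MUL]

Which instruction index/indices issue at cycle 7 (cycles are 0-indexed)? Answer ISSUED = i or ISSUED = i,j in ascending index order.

[0] i0,i1  mulh.MUL+sll.ALU  -- dual
[1] i2,i3  blt.BR+xor.ALU  -- dual
[2] i4,i5  sub.ALU+beq.BR  -- dual
[3] i6,i7  add.ALU+beq.BR  -- dual
[4] i8,i9  and.ALU+st.MEM  -- dual
[5] i10  add.ALU  -- RAW r6
[6] i11  sub.ALU  -- RAW r1
[7] i12  mulh.MUL  -- no-port MUL/MUL
[8] i13  mulh.MUL  -- tail

ISSUED = 12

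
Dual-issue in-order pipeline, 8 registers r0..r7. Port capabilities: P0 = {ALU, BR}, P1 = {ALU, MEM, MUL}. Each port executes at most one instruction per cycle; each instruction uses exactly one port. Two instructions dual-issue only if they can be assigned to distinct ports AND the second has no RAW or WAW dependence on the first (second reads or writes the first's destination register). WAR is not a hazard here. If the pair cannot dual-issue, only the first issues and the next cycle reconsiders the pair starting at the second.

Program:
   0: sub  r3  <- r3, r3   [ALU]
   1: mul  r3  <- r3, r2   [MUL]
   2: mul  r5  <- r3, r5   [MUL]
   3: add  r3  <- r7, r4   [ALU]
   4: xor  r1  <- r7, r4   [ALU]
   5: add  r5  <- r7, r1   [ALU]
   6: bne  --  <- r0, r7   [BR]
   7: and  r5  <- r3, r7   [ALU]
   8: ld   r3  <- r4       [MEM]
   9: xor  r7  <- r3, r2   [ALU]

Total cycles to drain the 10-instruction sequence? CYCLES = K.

t=0 i0:sub.ALU ; RAW+WAW r3
t=1 i1:mul.MUL ; no-port MUL/MUL
t=2 i2&i3:mul.MUL;add.ALU ; 2-wide
t=3 i4:xor.ALU ; RAW r1
t=4 i5&i6:add.ALU;bne.BR ; 2-wide
t=5 i7&i8:and.ALU;ld.MEM ; 2-wide
t=6 i9:xor.ALU ; tail

CYCLES = 7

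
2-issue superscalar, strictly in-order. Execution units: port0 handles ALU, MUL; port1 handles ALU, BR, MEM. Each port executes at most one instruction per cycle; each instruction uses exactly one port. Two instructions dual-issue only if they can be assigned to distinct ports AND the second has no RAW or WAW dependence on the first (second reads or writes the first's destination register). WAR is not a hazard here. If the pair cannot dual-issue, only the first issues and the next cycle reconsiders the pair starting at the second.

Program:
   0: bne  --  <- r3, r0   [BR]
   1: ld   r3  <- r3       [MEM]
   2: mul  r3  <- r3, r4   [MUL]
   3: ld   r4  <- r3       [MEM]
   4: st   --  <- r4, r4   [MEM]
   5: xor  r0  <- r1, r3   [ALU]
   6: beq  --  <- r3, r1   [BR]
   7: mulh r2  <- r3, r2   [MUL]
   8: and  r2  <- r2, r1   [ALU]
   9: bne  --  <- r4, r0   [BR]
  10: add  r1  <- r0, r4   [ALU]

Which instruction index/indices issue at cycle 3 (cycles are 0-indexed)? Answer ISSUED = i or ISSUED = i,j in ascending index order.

t=0 i0:bne ; no-port BR/MEM
t=1 i1:ld ; RAW+WAW r3
t=2 i2:mul ; RAW r3
t=3 i3:ld ; no-port MEM/MEM
t=4 i4&i5:st+xor ; dual
t=5 i6&i7:beq+mulh ; dual
t=6 i8&i9:and+bne ; dual
t=7 i10:add ; tail

ISSUED = 3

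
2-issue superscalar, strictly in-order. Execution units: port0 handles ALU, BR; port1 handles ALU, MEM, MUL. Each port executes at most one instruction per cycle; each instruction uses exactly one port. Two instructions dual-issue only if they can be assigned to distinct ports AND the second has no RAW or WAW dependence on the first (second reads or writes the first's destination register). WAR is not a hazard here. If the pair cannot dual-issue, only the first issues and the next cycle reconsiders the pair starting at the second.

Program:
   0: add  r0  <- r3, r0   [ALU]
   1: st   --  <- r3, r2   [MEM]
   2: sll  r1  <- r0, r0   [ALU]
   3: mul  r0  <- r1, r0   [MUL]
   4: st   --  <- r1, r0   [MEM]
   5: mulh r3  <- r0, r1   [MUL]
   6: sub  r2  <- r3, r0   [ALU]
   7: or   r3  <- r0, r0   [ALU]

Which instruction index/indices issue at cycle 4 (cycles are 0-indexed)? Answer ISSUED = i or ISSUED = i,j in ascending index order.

ISSUED = 5

#0 head=0: add.ALU+st.MEM i0/i1 pair
#1 head=2: sll.ALU i2 RAW r1
#2 head=3: mul.MUL i3 no-port MUL/MEM
#3 head=4: st.MEM i4 no-port MEM/MUL
#4 head=5: mulh.MUL i5 RAW r3
#5 head=6: sub.ALU+or.ALU i6/i7 pair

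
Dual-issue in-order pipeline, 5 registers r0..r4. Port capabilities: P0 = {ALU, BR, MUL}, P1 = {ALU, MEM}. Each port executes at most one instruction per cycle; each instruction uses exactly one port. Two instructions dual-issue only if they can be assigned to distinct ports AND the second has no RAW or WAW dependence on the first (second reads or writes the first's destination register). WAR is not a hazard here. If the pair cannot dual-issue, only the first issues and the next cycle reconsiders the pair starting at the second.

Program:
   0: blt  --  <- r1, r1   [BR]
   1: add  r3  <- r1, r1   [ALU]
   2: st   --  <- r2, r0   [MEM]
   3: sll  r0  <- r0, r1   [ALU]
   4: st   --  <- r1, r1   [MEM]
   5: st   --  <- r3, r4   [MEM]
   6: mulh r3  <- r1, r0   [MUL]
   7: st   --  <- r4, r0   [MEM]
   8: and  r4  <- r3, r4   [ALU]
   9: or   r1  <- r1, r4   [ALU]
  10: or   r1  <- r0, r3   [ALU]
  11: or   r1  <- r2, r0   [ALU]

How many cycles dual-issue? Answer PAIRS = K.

[0] i0,i1  blt.BR/add.ALU  -- pair
[1] i2,i3  st.MEM/sll.ALU  -- pair
[2] i4  st.MEM  -- no-port MEM/MEM
[3] i5,i6  st.MEM/mulh.MUL  -- pair
[4] i7,i8  st.MEM/and.ALU  -- pair
[5] i9  or.ALU  -- WAW r1
[6] i10  or.ALU  -- WAW r1
[7] i11  or.ALU  -- tail

PAIRS = 4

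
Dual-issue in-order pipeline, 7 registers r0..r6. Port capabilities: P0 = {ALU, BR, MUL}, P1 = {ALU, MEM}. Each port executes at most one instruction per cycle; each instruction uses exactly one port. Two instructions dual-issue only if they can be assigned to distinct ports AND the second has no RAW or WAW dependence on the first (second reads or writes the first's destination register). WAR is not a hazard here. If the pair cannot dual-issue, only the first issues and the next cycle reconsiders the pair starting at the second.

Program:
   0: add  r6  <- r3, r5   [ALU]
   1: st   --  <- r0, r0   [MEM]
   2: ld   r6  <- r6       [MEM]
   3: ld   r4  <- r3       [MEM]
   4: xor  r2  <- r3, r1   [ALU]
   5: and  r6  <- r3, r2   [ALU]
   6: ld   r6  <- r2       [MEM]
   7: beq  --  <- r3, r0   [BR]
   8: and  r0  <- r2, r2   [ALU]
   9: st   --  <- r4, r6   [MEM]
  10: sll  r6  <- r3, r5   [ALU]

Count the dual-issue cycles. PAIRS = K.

PAIRS = 4

c0: i0&i1 add;st  pair
c1: i2 ld  no-port MEM/MEM
c2: i3&i4 ld;xor  pair
c3: i5 and  WAW r6
c4: i6&i7 ld;beq  pair
c5: i8&i9 and;st  pair
c6: i10 sll  tail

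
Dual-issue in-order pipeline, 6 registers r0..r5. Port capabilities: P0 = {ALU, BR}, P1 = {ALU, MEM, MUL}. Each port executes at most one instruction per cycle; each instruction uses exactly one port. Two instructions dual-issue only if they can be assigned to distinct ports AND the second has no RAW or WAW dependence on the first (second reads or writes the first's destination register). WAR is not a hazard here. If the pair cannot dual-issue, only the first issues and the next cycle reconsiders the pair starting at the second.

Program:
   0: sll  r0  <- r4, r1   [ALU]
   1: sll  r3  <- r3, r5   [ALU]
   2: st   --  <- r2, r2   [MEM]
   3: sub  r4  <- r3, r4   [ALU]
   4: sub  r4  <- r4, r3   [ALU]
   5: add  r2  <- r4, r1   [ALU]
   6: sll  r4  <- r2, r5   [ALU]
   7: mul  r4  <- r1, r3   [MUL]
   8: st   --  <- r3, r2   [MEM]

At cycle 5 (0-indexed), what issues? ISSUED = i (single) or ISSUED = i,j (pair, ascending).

ISSUED = 7

t=0 i0&i1:sll+sll ; pair
t=1 i2&i3:st+sub ; pair
t=2 i4:sub ; RAW r4
t=3 i5:add ; RAW r2
t=4 i6:sll ; WAW r4
t=5 i7:mul ; no-port MUL/MEM
t=6 i8:st ; tail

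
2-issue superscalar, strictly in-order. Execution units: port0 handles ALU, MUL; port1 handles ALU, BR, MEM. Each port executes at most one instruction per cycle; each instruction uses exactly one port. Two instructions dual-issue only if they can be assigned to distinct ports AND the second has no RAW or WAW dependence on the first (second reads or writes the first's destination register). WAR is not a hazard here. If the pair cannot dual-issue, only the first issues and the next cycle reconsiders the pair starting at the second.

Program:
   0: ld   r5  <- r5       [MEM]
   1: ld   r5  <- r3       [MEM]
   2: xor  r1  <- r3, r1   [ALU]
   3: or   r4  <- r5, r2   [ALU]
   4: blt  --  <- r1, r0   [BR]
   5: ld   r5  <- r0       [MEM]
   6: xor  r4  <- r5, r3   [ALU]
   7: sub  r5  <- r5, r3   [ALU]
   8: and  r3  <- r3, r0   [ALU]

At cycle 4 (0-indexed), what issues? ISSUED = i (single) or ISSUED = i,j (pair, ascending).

ISSUED = 6,7

c0: i0 ld  no-port MEM/MEM
c1: i1,i2 ld/xor  dual
c2: i3,i4 or/blt  dual
c3: i5 ld  RAW r5
c4: i6,i7 xor/sub  dual
c5: i8 and  tail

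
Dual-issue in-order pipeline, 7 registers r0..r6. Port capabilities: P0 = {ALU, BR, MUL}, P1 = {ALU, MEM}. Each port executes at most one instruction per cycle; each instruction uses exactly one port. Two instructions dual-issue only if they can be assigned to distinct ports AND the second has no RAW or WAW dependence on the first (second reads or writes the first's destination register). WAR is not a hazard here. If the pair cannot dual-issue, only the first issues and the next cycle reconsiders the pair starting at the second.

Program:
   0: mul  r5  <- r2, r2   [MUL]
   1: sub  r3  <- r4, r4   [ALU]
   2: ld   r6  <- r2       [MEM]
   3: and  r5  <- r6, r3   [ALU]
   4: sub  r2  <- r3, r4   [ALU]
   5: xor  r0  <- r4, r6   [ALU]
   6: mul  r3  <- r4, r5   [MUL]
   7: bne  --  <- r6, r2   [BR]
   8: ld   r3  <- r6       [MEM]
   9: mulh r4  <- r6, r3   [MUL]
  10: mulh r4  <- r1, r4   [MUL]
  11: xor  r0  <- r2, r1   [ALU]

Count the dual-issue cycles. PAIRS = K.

PAIRS = 5

t=0 i0/i1:mul.MUL sub.ALU ; pair
t=1 i2:ld.MEM ; RAW r6
t=2 i3/i4:and.ALU sub.ALU ; pair
t=3 i5/i6:xor.ALU mul.MUL ; pair
t=4 i7/i8:bne.BR ld.MEM ; pair
t=5 i9:mulh.MUL ; no-port MUL/MUL
t=6 i10/i11:mulh.MUL xor.ALU ; pair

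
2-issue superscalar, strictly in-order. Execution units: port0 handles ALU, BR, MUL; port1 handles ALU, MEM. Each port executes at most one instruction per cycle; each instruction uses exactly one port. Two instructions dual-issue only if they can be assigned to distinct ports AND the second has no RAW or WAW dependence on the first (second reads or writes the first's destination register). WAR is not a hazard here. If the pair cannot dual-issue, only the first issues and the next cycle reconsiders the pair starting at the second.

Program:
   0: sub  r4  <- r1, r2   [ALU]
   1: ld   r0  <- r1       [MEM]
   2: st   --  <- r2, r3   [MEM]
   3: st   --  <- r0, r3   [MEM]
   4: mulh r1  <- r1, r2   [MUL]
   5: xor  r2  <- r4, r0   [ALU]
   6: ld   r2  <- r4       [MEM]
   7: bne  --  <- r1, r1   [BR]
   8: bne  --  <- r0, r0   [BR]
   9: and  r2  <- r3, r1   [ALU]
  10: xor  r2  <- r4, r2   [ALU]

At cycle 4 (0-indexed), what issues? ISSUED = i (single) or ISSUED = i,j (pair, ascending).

  cy0 -> i0/i1 (sub.ALU/ld.MEM) 2-wide
  cy1 -> i2 (st.MEM) no-port MEM/MEM
  cy2 -> i3/i4 (st.MEM/mulh.MUL) 2-wide
  cy3 -> i5 (xor.ALU) WAW r2
  cy4 -> i6/i7 (ld.MEM/bne.BR) 2-wide
  cy5 -> i8/i9 (bne.BR/and.ALU) 2-wide
  cy6 -> i10 (xor.ALU) tail

ISSUED = 6,7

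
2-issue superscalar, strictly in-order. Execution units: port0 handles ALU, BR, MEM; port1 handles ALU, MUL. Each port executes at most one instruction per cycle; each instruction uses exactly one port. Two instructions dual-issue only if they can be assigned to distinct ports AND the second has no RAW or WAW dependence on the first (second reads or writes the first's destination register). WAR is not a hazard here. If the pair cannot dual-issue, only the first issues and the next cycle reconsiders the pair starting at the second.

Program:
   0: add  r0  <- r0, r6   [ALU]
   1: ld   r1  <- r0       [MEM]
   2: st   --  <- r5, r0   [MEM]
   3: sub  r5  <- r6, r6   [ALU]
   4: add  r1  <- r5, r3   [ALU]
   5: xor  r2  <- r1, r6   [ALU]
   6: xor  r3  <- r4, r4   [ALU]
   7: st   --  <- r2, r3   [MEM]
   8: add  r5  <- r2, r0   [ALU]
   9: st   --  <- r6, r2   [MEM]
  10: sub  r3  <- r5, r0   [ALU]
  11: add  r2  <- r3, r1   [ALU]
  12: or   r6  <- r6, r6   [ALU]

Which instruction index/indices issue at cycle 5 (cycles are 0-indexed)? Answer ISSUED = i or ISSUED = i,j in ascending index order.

ISSUED = 7,8

[0] i0  add  -- RAW r0
[1] i1  ld  -- no-port MEM/MEM
[2] i2,i3  st+sub  -- pair
[3] i4  add  -- RAW r1
[4] i5,i6  xor+xor  -- pair
[5] i7,i8  st+add  -- pair
[6] i9,i10  st+sub  -- pair
[7] i11,i12  add+or  -- pair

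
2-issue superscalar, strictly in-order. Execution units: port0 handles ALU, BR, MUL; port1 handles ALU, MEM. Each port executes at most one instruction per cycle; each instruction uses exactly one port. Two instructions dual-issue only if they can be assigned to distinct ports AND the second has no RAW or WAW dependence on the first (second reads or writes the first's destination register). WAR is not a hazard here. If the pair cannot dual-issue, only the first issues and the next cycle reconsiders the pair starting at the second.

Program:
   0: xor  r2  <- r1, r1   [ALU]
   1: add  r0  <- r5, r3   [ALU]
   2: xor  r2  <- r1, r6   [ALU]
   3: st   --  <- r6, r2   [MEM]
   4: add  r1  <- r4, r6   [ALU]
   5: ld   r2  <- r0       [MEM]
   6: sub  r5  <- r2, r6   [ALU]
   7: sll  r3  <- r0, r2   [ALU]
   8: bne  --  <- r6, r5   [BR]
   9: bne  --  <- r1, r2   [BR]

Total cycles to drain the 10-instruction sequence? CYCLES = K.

0. xor+add @i0,i1  | 2-wide
1. xor @i2  | RAW r2
2. st+add @i3,i4  | 2-wide
3. ld @i5  | RAW r2
4. sub+sll @i6,i7  | 2-wide
5. bne @i8  | no-port BR/BR
6. bne @i9  | tail

CYCLES = 7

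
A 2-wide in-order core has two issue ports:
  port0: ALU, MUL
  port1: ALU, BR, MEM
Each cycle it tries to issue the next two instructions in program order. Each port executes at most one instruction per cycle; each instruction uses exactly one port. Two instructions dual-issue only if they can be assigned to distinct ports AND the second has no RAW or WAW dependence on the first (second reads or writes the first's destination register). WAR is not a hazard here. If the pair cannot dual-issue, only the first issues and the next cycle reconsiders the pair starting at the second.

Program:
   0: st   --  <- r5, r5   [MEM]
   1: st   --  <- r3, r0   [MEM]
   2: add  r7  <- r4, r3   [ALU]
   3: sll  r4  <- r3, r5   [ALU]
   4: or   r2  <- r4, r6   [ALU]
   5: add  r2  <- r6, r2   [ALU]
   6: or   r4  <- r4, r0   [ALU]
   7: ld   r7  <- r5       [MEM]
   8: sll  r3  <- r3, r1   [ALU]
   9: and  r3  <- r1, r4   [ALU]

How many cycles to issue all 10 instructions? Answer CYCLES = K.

CYCLES = 7

0. st @i0  | no-port MEM/MEM
1. st/add @i1&i2  | 2-wide
2. sll @i3  | RAW r4
3. or @i4  | RAW+WAW r2
4. add/or @i5&i6  | 2-wide
5. ld/sll @i7&i8  | 2-wide
6. and @i9  | tail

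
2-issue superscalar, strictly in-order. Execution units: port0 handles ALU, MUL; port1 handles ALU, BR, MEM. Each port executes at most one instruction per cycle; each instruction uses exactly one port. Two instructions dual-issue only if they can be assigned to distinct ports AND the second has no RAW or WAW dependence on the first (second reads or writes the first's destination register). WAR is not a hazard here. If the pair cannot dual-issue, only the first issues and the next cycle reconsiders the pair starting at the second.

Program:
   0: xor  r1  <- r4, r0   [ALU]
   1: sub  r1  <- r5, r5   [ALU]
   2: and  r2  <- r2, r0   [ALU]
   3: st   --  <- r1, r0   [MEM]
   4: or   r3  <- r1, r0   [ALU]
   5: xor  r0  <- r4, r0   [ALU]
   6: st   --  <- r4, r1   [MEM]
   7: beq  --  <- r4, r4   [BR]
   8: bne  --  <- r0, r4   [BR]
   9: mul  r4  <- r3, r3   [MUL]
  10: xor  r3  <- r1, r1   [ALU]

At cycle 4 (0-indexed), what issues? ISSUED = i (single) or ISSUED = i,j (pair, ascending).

ISSUED = 7

[0] i0  xor.ALU  -- WAW r1
[1] i1,i2  sub.ALU and.ALU  -- dual
[2] i3,i4  st.MEM or.ALU  -- dual
[3] i5,i6  xor.ALU st.MEM  -- dual
[4] i7  beq.BR  -- no-port BR/BR
[5] i8,i9  bne.BR mul.MUL  -- dual
[6] i10  xor.ALU  -- tail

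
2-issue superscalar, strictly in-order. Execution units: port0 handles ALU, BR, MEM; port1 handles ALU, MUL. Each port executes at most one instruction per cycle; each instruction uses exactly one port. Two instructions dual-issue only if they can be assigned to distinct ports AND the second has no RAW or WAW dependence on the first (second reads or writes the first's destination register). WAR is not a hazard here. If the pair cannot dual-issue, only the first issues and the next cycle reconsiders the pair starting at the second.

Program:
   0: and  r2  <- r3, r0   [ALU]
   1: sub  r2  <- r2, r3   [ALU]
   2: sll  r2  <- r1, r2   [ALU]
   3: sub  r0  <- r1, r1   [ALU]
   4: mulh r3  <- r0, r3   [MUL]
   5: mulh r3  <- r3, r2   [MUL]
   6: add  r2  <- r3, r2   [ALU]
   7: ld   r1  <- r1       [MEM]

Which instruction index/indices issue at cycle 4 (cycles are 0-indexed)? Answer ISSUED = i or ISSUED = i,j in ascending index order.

ISSUED = 5

[0] i0  and  -- RAW+WAW r2
[1] i1  sub  -- RAW+WAW r2
[2] i2,i3  sll+sub  -- 2-wide
[3] i4  mulh  -- no-port MUL/MUL
[4] i5  mulh  -- RAW r3
[5] i6,i7  add+ld  -- 2-wide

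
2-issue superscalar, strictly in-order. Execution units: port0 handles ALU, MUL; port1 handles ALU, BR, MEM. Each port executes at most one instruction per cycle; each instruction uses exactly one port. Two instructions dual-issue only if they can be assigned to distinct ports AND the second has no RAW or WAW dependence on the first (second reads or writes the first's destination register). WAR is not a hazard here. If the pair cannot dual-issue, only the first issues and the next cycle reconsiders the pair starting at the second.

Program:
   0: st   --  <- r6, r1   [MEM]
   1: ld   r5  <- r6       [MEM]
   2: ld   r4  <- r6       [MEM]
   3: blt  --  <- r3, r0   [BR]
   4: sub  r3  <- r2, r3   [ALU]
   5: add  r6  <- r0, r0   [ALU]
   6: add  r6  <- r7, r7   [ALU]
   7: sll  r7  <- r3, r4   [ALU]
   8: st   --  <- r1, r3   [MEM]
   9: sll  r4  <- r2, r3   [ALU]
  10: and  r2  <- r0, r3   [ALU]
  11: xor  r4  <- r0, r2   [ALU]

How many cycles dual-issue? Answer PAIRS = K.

PAIRS = 3

  cy0 -> i0 (st.MEM) no-port MEM/MEM
  cy1 -> i1 (ld.MEM) no-port MEM/MEM
  cy2 -> i2 (ld.MEM) no-port MEM/BR
  cy3 -> i3+i4 (blt.BR;sub.ALU) dual
  cy4 -> i5 (add.ALU) WAW r6
  cy5 -> i6+i7 (add.ALU;sll.ALU) dual
  cy6 -> i8+i9 (st.MEM;sll.ALU) dual
  cy7 -> i10 (and.ALU) RAW r2
  cy8 -> i11 (xor.ALU) tail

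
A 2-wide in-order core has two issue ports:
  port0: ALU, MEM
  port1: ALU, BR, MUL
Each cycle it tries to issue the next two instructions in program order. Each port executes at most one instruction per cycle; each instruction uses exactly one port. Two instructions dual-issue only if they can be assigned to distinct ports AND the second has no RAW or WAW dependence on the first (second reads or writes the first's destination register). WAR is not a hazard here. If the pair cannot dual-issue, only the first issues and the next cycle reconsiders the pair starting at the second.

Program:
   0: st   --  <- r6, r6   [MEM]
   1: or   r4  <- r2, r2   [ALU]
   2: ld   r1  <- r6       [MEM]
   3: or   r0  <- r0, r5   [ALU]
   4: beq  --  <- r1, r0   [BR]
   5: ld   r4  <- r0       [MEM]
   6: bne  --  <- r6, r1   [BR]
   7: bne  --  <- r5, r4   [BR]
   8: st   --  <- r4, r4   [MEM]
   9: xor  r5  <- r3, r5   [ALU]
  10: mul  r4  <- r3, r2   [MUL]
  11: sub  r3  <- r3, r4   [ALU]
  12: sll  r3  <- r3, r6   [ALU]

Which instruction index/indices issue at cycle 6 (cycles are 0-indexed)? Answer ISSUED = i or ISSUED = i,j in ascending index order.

ISSUED = 11

#0 head=0: st.MEM;or.ALU i0/i1 dual
#1 head=2: ld.MEM;or.ALU i2/i3 dual
#2 head=4: beq.BR;ld.MEM i4/i5 dual
#3 head=6: bne.BR i6 no-port BR/BR
#4 head=7: bne.BR;st.MEM i7/i8 dual
#5 head=9: xor.ALU;mul.MUL i9/i10 dual
#6 head=11: sub.ALU i11 RAW+WAW r3
#7 head=12: sll.ALU i12 tail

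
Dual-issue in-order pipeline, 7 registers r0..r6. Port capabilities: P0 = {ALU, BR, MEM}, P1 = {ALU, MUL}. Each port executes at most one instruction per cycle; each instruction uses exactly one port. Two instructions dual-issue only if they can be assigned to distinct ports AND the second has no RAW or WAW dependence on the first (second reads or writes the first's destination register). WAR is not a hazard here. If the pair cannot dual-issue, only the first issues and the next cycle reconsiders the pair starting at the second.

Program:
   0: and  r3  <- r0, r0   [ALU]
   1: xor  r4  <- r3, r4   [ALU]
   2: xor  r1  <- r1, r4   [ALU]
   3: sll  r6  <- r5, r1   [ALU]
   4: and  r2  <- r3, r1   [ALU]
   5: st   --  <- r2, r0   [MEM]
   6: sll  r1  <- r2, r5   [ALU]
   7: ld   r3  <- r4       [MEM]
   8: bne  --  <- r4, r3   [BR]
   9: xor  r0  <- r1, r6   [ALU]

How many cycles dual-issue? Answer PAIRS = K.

  cy0 -> i0 (and) RAW r3
  cy1 -> i1 (xor) RAW r4
  cy2 -> i2 (xor) RAW r1
  cy3 -> i3/i4 (sll;and) dual
  cy4 -> i5/i6 (st;sll) dual
  cy5 -> i7 (ld) no-port MEM/BR
  cy6 -> i8/i9 (bne;xor) dual

PAIRS = 3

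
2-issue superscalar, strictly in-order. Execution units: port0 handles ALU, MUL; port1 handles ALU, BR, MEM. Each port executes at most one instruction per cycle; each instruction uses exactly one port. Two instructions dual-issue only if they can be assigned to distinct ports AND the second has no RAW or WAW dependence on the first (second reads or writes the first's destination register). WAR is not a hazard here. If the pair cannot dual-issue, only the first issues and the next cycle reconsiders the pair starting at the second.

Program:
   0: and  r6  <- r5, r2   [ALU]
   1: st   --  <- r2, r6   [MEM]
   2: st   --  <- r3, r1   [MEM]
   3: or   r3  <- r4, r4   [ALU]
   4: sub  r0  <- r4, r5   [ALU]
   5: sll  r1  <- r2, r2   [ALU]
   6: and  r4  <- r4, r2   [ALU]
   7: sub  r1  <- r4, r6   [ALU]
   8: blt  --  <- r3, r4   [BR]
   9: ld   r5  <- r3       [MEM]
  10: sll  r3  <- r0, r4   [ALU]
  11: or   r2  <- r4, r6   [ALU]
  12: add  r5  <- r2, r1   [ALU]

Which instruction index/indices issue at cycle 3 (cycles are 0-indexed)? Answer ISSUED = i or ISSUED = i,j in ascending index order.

ISSUED = 4,5

[0] i0  and.ALU  -- RAW r6
[1] i1  st.MEM  -- no-port MEM/MEM
[2] i2/i3  st.MEM+or.ALU  -- 2-wide
[3] i4/i5  sub.ALU+sll.ALU  -- 2-wide
[4] i6  and.ALU  -- RAW r4
[5] i7/i8  sub.ALU+blt.BR  -- 2-wide
[6] i9/i10  ld.MEM+sll.ALU  -- 2-wide
[7] i11  or.ALU  -- RAW r2
[8] i12  add.ALU  -- tail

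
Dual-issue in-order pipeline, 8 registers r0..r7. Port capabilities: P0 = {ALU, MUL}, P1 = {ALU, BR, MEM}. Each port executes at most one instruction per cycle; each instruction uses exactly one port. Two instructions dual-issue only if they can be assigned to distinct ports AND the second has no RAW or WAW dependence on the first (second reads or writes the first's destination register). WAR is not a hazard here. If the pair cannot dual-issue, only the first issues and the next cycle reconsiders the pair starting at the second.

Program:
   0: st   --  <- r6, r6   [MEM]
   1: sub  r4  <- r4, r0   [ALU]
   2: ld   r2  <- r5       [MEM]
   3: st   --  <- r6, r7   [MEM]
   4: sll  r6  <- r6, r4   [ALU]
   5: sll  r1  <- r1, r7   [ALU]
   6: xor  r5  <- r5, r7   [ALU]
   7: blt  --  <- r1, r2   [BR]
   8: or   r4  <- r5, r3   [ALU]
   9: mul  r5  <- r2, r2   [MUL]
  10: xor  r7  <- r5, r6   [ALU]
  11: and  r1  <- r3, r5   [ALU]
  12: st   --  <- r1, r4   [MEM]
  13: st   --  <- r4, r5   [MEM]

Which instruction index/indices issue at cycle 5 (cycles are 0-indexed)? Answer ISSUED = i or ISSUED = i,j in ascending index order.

  cy0 -> i0+i1 (st+sub) dual
  cy1 -> i2 (ld) no-port MEM/MEM
  cy2 -> i3+i4 (st+sll) dual
  cy3 -> i5+i6 (sll+xor) dual
  cy4 -> i7+i8 (blt+or) dual
  cy5 -> i9 (mul) RAW r5
  cy6 -> i10+i11 (xor+and) dual
  cy7 -> i12 (st) no-port MEM/MEM
  cy8 -> i13 (st) tail

ISSUED = 9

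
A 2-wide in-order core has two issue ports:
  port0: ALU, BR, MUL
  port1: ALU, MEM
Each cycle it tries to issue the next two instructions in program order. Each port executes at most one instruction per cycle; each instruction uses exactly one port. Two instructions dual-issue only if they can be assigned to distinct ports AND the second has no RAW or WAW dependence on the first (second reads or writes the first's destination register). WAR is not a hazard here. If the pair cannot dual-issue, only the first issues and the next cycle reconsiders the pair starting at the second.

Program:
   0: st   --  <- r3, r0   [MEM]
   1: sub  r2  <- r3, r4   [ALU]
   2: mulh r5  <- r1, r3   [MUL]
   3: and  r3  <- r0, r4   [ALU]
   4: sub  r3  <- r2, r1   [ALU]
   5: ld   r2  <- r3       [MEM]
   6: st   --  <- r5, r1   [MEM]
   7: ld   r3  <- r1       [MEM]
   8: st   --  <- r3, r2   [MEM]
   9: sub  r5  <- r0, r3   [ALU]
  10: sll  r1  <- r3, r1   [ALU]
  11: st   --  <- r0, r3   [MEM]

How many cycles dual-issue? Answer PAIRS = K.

PAIRS = 4

#0 head=0: st/sub i0,i1 dual
#1 head=2: mulh/and i2,i3 dual
#2 head=4: sub i4 RAW r3
#3 head=5: ld i5 no-port MEM/MEM
#4 head=6: st i6 no-port MEM/MEM
#5 head=7: ld i7 no-port MEM/MEM
#6 head=8: st/sub i8,i9 dual
#7 head=10: sll/st i10,i11 dual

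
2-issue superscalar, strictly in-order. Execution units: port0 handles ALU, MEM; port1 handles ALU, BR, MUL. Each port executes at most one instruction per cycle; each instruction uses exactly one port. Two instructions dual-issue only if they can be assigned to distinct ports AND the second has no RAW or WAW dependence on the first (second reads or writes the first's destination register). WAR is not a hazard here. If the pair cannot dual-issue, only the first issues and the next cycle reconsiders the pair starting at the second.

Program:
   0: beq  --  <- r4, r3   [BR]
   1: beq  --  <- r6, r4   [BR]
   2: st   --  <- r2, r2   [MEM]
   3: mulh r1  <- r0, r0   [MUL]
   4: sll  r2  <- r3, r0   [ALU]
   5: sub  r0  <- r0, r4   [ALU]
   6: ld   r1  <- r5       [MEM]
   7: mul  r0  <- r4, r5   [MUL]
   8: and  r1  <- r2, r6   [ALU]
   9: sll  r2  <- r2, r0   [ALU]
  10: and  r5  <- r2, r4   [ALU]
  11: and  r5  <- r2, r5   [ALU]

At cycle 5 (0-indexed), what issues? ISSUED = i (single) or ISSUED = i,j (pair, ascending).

ISSUED = 9

c0: i0 beq.BR  no-port BR/BR
c1: i1+i2 beq.BR/st.MEM  2-wide
c2: i3+i4 mulh.MUL/sll.ALU  2-wide
c3: i5+i6 sub.ALU/ld.MEM  2-wide
c4: i7+i8 mul.MUL/and.ALU  2-wide
c5: i9 sll.ALU  RAW r2
c6: i10 and.ALU  RAW+WAW r5
c7: i11 and.ALU  tail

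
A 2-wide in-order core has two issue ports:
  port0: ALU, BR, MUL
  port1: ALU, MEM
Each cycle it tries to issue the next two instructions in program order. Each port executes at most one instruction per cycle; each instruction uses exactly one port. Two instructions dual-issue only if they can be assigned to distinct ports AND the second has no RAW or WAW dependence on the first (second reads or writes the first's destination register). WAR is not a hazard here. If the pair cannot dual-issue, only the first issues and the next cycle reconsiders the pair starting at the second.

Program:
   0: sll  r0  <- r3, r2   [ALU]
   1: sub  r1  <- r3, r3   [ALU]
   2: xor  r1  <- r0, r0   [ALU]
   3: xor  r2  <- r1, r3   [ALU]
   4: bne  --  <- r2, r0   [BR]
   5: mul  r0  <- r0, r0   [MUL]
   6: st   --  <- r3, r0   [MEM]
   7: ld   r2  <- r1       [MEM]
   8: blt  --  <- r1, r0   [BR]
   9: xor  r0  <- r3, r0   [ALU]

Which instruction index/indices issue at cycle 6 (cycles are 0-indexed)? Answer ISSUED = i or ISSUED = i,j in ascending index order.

c0: i0,i1 sll.ALU/sub.ALU  pair
c1: i2 xor.ALU  RAW r1
c2: i3 xor.ALU  RAW r2
c3: i4 bne.BR  no-port BR/MUL
c4: i5 mul.MUL  RAW r0
c5: i6 st.MEM  no-port MEM/MEM
c6: i7,i8 ld.MEM/blt.BR  pair
c7: i9 xor.ALU  tail

ISSUED = 7,8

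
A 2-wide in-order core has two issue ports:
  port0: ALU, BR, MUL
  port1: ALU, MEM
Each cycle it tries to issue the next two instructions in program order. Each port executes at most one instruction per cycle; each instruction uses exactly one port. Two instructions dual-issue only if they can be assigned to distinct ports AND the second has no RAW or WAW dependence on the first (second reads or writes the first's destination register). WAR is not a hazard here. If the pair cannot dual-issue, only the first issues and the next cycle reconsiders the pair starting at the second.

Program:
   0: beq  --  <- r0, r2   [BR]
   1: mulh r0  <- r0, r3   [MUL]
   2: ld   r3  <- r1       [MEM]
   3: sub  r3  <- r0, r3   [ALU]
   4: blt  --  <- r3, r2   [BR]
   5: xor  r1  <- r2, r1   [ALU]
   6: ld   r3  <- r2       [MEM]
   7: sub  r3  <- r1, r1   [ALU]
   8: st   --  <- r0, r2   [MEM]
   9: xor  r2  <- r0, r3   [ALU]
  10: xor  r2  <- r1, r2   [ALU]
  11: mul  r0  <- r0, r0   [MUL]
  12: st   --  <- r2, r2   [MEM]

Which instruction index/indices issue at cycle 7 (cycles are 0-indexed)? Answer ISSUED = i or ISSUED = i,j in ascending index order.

ISSUED = 10,11

t=0 i0:beq ; no-port BR/MUL
t=1 i1,i2:mulh/ld ; dual
t=2 i3:sub ; RAW r3
t=3 i4,i5:blt/xor ; dual
t=4 i6:ld ; WAW r3
t=5 i7,i8:sub/st ; dual
t=6 i9:xor ; RAW+WAW r2
t=7 i10,i11:xor/mul ; dual
t=8 i12:st ; tail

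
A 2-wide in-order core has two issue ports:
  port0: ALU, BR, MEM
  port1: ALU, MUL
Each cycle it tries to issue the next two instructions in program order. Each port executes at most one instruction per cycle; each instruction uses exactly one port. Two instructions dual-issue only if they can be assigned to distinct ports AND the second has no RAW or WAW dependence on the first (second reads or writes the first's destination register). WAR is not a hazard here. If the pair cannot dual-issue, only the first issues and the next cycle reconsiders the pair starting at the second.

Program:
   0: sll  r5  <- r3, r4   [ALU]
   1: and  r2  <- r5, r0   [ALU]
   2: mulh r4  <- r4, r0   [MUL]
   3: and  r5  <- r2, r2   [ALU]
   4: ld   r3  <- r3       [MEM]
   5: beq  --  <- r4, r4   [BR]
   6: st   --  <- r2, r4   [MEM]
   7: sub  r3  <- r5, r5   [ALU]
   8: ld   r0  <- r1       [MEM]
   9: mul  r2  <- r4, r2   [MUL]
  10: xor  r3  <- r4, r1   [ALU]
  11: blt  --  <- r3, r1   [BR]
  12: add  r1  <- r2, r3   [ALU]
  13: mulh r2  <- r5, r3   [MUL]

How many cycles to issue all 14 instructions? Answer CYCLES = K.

CYCLES = 9

c0: i0 sll  RAW r5
c1: i1/i2 and/mulh  2-wide
c2: i3/i4 and/ld  2-wide
c3: i5 beq  no-port BR/MEM
c4: i6/i7 st/sub  2-wide
c5: i8/i9 ld/mul  2-wide
c6: i10 xor  RAW r3
c7: i11/i12 blt/add  2-wide
c8: i13 mulh  tail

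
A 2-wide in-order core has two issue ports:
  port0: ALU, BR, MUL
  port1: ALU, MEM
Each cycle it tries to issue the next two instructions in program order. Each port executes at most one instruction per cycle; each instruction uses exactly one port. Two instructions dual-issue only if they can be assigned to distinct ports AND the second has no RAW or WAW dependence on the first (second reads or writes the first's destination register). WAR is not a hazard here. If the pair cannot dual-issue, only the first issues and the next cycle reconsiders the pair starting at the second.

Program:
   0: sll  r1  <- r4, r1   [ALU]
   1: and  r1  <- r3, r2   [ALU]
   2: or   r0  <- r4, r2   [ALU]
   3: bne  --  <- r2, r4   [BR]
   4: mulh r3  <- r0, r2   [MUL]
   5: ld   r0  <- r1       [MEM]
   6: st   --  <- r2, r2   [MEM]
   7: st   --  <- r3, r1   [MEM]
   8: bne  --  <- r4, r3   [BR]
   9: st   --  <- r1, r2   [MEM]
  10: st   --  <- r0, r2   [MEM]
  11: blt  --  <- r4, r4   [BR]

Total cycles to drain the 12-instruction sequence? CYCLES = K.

CYCLES = 8

[0] i0  sll  -- WAW r1
[1] i1,i2  and+or  -- 2-wide
[2] i3  bne  -- no-port BR/MUL
[3] i4,i5  mulh+ld  -- 2-wide
[4] i6  st  -- no-port MEM/MEM
[5] i7,i8  st+bne  -- 2-wide
[6] i9  st  -- no-port MEM/MEM
[7] i10,i11  st+blt  -- 2-wide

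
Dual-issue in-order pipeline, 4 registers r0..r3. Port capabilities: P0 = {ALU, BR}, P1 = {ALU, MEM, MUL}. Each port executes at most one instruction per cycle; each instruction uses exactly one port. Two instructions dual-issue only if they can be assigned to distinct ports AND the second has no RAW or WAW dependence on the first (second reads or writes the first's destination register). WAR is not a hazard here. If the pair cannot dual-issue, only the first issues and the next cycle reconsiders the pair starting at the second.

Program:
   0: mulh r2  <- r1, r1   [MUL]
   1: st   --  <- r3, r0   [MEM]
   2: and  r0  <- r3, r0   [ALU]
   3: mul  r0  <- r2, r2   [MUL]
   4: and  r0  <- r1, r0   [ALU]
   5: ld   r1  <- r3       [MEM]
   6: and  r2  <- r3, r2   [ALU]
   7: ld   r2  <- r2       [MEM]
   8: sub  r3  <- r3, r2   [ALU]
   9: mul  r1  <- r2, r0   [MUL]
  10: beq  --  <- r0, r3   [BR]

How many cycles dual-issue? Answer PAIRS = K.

0. mulh.MUL @i0  | no-port MUL/MEM
1. st.MEM;and.ALU @i1&i2  | pair
2. mul.MUL @i3  | RAW+WAW r0
3. and.ALU;ld.MEM @i4&i5  | pair
4. and.ALU @i6  | RAW+WAW r2
5. ld.MEM @i7  | RAW r2
6. sub.ALU;mul.MUL @i8&i9  | pair
7. beq.BR @i10  | tail

PAIRS = 3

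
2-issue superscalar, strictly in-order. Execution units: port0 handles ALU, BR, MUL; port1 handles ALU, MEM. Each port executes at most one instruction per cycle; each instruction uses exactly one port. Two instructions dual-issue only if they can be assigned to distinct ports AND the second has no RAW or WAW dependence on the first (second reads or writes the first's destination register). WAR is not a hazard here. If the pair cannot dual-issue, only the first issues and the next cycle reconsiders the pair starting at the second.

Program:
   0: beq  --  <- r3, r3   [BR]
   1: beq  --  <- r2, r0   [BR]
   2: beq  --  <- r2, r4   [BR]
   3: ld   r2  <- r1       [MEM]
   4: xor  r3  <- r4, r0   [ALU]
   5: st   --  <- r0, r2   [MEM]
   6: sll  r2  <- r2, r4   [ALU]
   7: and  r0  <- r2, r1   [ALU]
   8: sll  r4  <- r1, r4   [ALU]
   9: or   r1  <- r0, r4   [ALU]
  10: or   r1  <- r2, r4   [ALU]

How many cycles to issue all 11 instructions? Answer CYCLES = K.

CYCLES = 8

#0 head=0: beq.BR i0 no-port BR/BR
#1 head=1: beq.BR i1 no-port BR/BR
#2 head=2: beq.BR+ld.MEM i2,i3 dual
#3 head=4: xor.ALU+st.MEM i4,i5 dual
#4 head=6: sll.ALU i6 RAW r2
#5 head=7: and.ALU+sll.ALU i7,i8 dual
#6 head=9: or.ALU i9 WAW r1
#7 head=10: or.ALU i10 tail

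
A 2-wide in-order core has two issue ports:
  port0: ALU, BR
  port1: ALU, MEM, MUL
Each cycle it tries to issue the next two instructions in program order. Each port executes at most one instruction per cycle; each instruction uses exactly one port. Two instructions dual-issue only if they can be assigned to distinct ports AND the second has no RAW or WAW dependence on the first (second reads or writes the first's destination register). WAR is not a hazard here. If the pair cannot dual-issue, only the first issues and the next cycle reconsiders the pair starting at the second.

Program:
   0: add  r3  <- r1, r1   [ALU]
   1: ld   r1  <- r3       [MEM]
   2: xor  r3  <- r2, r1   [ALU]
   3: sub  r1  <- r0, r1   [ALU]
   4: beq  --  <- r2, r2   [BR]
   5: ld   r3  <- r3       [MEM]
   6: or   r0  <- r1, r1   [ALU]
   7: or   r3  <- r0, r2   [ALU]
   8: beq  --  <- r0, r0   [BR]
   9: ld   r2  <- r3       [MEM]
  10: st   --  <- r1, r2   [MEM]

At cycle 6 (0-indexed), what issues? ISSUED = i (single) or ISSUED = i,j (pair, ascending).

#0 head=0: add.ALU i0 RAW r3
#1 head=1: ld.MEM i1 RAW r1
#2 head=2: xor.ALU/sub.ALU i2,i3 2-wide
#3 head=4: beq.BR/ld.MEM i4,i5 2-wide
#4 head=6: or.ALU i6 RAW r0
#5 head=7: or.ALU/beq.BR i7,i8 2-wide
#6 head=9: ld.MEM i9 no-port MEM/MEM
#7 head=10: st.MEM i10 tail

ISSUED = 9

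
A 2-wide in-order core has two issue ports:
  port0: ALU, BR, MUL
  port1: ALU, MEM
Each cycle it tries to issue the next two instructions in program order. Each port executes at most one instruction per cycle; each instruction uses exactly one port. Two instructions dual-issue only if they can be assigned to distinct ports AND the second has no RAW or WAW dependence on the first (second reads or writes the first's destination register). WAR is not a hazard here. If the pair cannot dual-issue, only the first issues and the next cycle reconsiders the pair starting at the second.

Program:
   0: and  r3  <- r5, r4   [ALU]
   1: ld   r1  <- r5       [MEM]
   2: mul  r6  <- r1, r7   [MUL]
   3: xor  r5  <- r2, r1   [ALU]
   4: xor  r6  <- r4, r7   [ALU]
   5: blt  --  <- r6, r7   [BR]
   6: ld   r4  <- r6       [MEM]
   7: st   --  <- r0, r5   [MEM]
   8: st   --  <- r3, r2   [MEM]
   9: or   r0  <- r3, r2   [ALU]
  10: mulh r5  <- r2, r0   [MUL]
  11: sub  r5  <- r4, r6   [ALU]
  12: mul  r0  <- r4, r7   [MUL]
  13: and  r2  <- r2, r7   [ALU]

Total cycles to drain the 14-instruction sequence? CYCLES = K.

c0: i0/i1 and ld  dual
c1: i2/i3 mul xor  dual
c2: i4 xor  RAW r6
c3: i5/i6 blt ld  dual
c4: i7 st  no-port MEM/MEM
c5: i8/i9 st or  dual
c6: i10 mulh  WAW r5
c7: i11/i12 sub mul  dual
c8: i13 and  tail

CYCLES = 9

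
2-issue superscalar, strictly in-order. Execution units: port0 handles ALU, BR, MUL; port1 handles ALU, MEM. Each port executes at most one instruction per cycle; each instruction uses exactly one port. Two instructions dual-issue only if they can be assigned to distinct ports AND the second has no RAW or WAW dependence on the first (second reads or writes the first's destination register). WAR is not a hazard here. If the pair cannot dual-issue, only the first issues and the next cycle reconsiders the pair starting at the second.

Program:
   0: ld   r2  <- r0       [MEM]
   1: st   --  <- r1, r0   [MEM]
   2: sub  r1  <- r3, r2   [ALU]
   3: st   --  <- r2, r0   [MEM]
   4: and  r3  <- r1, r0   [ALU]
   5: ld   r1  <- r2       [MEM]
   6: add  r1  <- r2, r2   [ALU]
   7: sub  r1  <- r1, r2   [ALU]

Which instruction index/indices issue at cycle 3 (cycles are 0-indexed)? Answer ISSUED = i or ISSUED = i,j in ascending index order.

c0: i0 ld.MEM  no-port MEM/MEM
c1: i1,i2 st.MEM+sub.ALU  dual
c2: i3,i4 st.MEM+and.ALU  dual
c3: i5 ld.MEM  WAW r1
c4: i6 add.ALU  RAW+WAW r1
c5: i7 sub.ALU  tail

ISSUED = 5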